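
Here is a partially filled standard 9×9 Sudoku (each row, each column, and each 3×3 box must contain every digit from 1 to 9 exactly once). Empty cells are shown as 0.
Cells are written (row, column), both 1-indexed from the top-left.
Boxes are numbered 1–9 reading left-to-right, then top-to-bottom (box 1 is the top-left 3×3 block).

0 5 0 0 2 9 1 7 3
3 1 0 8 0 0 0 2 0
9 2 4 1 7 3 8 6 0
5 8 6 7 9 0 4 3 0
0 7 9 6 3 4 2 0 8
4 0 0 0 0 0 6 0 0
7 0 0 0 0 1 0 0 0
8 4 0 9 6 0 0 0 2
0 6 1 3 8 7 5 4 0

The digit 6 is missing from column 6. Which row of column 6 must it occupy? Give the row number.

2

Consider where 6 can go in column 6.
(4,6) is out (row 4 already has a 6).
(6,6) is out (row 6 already has a 6).
(8,6) is out (row 8 already has a 6).
So the only cell in column 6 that can hold 6 is (2,6).
That is row 2.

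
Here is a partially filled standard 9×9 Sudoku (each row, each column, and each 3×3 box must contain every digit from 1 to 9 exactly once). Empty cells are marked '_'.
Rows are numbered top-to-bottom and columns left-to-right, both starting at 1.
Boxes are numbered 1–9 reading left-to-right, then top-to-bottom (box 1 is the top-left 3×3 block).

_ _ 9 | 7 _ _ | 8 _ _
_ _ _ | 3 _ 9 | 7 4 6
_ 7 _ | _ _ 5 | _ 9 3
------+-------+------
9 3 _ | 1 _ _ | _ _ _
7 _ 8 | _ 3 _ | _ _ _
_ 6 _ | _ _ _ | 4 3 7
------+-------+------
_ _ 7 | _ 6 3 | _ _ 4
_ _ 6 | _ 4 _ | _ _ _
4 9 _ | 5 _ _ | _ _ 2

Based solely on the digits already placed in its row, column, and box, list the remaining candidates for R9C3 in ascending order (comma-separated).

Row 9 already contains {2, 4, 5, 9}.
Column 3 already contains {6, 7, 8, 9}.
Its 3×3 block (box 7) already contains {4, 6, 7, 9}.
Removing those from 1–9 leaves {1, 3} as the candidates for R9C3.

1,3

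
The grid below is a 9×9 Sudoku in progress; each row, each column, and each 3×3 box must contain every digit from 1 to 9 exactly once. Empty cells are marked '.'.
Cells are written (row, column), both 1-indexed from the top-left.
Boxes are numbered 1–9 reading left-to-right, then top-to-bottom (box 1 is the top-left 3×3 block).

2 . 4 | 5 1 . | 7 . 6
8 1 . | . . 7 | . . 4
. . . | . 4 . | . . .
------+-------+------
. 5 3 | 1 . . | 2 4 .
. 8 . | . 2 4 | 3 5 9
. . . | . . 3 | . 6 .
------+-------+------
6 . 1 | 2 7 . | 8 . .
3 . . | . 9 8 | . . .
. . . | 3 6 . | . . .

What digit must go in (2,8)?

Cell (2,8) itself could take any of {2, 3, 9} by direct elimination.
Consider where 2 can go in row 2.
(2,3) is out (box 1 already has a 2).
(2,4) is out (column 4 already has a 2).
(2,5) is out (column 5 already has a 2).
(2,7) is out (column 7 already has a 2).
So the only cell in row 2 that can hold 2 is (2,8).
Therefore (2,8) = 2.

2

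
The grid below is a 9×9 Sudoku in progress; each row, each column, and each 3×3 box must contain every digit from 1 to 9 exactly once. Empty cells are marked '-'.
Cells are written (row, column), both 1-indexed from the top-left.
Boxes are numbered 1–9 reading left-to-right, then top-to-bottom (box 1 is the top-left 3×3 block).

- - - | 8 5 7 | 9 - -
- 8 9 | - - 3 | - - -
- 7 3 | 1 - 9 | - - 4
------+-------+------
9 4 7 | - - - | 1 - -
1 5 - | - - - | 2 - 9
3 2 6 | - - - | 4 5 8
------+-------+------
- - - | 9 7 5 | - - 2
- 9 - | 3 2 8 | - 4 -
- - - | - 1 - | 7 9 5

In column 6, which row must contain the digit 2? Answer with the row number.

4

Consider where 2 can go in column 6.
(5,6) is out (row 5 already has a 2).
(6,6) is out (row 6 already has a 2).
(9,6) is out (box 8 already has a 2).
So the only cell in column 6 that can hold 2 is (4,6).
That is row 4.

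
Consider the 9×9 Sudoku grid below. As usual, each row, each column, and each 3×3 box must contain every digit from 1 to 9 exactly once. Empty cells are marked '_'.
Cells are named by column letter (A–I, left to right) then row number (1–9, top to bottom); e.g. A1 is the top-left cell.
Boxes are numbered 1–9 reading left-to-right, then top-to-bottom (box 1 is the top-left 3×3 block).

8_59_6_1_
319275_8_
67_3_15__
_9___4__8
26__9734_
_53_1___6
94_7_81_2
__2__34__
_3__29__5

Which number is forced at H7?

Cell H7 itself could take any of {3, 6} by direct elimination.
Consider where 3 can go in row 7.
C7 is out (column C already has a 3).
E7 is out (box 8 already has a 3).
So the only cell in row 7 that can hold 3 is H7.
Therefore H7 = 3.

3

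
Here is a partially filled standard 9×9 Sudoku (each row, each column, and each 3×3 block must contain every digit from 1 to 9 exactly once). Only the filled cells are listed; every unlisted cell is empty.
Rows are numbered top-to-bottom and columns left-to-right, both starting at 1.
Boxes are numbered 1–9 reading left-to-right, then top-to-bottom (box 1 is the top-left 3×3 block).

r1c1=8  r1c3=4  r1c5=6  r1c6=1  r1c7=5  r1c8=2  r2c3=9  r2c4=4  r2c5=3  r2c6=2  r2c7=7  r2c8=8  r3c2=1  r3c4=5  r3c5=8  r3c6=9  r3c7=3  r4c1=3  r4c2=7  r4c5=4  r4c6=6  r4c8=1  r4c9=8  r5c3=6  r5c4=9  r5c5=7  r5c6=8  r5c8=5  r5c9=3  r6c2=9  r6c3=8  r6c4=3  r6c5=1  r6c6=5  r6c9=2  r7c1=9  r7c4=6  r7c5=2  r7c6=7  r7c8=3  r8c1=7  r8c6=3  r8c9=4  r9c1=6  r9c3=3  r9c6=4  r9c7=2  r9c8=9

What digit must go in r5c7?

4

Row 5 already contains {3, 5, 6, 7, 8, 9}.
Column 7 already contains {2, 3, 5, 7}.
Its 3×3 block (box 6) already contains {1, 2, 3, 5, 8}.
The only value from 1–9 not eliminated is 4, so r5c7 = 4.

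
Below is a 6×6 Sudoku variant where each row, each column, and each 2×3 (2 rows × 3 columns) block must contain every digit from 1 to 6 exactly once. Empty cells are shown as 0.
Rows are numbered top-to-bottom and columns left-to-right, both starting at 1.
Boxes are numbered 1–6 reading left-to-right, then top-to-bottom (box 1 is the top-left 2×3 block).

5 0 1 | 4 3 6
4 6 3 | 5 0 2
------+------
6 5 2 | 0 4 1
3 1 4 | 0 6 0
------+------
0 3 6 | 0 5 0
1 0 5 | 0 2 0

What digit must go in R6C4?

6

Cell R6C4 itself could take any of {3, 6} by direct elimination.
Consider where 6 can go in row 6.
R6C2 is out (column 2 already has a 6).
R6C6 is out (column 6 already has a 6).
So the only cell in row 6 that can hold 6 is R6C4.
Therefore R6C4 = 6.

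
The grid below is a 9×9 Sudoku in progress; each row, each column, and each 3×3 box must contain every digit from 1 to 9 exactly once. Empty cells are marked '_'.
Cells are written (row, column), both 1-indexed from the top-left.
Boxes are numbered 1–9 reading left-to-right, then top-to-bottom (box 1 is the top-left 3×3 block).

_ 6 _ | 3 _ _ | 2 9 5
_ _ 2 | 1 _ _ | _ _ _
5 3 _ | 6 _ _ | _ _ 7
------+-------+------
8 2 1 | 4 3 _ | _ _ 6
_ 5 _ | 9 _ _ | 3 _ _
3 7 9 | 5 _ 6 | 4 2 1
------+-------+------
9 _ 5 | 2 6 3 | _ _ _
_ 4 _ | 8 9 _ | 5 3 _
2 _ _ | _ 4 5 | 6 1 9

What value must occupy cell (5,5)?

Cell (5,5) itself could take any of {1, 2, 7, 8} by direct elimination.
Consider where 1 can go in column 5.
(1,5) is out (box 2 already has a 1).
(2,5) is out (row 2 already has a 1).
(3,5) is out (box 2 already has a 1).
(6,5) is out (row 6 already has a 1).
So the only cell in column 5 that can hold 1 is (5,5).
Therefore (5,5) = 1.

1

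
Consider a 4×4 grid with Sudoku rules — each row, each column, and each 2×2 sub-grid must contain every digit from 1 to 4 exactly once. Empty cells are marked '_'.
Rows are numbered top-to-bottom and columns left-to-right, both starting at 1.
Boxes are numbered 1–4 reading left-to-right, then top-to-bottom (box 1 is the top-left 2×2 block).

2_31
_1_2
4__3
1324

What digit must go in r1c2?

4

Row 1 already contains {1, 2, 3}.
Column 2 already contains {1, 3}.
Its 2×2 block (box 1) already contains {1, 2}.
The only value from 1–4 not eliminated is 4, so r1c2 = 4.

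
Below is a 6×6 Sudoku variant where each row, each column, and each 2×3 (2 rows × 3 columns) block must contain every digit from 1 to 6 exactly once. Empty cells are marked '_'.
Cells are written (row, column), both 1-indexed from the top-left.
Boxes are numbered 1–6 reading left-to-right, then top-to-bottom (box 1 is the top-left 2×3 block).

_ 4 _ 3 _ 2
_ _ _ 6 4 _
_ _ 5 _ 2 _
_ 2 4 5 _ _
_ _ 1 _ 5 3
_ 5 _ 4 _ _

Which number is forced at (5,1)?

Cell (5,1) itself could take any of {2, 4, 6} by direct elimination.
Consider where 4 can go in column 1.
(1,1) is out (row 1 already has a 4).
(2,1) is out (row 2 already has a 4).
(3,1) is out (box 3 already has a 4).
(4,1) is out (row 4 already has a 4).
(6,1) is out (row 6 already has a 4).
So the only cell in column 1 that can hold 4 is (5,1).
Therefore (5,1) = 4.

4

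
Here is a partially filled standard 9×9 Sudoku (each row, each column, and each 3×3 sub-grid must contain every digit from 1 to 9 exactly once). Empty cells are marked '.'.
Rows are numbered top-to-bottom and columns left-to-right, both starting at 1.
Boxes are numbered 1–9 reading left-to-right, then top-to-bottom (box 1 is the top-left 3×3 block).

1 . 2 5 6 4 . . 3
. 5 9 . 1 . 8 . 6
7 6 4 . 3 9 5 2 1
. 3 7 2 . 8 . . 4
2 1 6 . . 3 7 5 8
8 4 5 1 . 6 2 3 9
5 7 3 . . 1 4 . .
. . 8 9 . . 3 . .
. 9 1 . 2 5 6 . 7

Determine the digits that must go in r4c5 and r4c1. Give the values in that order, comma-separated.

For r4c5:
  Consider where 5 can go in row 4.
  r4c1 is out (column 1 already has a 5).
  r4c7 is out (column 7 already has a 5).
  r4c8 is out (column 8 already has a 5).
  So the only cell in row 4 that can hold 5 is r4c5.
  So r4c5 = 5.
For r4c1:
  Row 4 already contains {2, 3, 4, 7, 8}.
  Column 1 already contains {1, 2, 5, 7, 8}.
  Its 3×3 block (box 4) already contains {1, 2, 3, 4, 5, 6, 7, 8}.
  The only value from 1–9 not eliminated is 9, so r4c1 = 9.

5,9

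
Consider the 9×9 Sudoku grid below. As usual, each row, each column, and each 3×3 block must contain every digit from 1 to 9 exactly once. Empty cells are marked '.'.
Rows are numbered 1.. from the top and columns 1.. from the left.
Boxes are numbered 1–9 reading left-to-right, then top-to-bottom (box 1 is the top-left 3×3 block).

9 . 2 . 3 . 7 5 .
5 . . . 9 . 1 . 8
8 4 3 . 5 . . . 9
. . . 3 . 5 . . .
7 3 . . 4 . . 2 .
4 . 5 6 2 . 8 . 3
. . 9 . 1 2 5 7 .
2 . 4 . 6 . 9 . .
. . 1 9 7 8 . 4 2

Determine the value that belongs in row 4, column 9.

7

Cell row 4, column 9 itself could take any of {1, 4, 6, 7} by direct elimination.
Consider where 7 can go in box 6.
row 4, column 7 is out (column 7 already has a 7).
row 4, column 8 is out (column 8 already has a 7).
row 5, column 7 is out (row 5 already has a 7).
row 5, column 9 is out (row 5 already has a 7).
row 6, column 8 is out (column 8 already has a 7).
So the only cell in box 6 that can hold 7 is row 4, column 9.
Therefore row 4, column 9 = 7.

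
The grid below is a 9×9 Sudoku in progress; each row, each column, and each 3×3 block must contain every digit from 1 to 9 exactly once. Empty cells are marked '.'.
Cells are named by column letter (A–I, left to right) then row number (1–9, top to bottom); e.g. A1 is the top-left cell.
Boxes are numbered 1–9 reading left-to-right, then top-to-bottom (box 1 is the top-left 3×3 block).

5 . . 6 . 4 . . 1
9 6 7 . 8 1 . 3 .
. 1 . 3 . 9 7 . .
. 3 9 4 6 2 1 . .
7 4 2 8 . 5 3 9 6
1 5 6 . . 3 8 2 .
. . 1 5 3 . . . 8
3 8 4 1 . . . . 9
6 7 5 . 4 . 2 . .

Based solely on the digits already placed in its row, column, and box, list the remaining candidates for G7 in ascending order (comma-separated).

4,6

Row 7 already contains {1, 3, 5, 8}.
Column G already contains {1, 2, 3, 7, 8}.
Its 3×3 block (box 9) already contains {2, 8, 9}.
Removing those from 1–9 leaves {4, 6} as the candidates for G7.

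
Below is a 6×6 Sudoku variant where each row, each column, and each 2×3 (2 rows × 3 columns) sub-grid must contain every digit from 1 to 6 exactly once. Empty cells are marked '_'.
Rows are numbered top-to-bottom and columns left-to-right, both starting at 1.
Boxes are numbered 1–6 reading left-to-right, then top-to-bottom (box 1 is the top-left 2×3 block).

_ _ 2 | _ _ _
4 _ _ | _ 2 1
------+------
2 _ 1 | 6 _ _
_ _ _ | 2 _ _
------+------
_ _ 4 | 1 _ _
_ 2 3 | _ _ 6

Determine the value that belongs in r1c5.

6

Cell r1c5 itself could take any of {3, 4, 5, 6} by direct elimination.
Consider where 6 can go in column 5.
r3c5 is out (row 3 already has a 6).
r4c5 is out (box 4 already has a 6).
r5c5 is out (box 6 already has a 6).
r6c5 is out (row 6 already has a 6).
So the only cell in column 5 that can hold 6 is r1c5.
Therefore r1c5 = 6.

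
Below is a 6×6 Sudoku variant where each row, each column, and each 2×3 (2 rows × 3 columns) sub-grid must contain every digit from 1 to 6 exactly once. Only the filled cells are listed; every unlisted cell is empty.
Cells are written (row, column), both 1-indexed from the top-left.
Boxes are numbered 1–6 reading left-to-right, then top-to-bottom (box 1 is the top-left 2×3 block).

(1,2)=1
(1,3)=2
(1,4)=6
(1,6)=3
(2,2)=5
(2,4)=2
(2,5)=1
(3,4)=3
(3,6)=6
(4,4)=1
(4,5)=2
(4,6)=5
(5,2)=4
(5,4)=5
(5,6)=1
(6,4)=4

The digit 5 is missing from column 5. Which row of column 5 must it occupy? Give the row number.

Consider where 5 can go in column 5.
(3,5) is out (box 4 already has a 5).
(5,5) is out (row 5 already has a 5).
(6,5) is out (box 6 already has a 5).
So the only cell in column 5 that can hold 5 is (1,5).
That is row 1.

1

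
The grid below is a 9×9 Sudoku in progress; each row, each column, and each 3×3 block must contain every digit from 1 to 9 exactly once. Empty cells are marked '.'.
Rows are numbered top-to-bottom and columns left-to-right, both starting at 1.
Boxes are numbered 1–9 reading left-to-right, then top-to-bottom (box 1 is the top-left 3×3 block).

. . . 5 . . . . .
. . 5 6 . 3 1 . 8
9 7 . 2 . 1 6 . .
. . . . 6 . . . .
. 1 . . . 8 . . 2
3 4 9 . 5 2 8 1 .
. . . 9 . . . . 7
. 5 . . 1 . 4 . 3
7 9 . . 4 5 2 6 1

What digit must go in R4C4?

Cell R4C4 itself could take any of {1, 3, 4, 7} by direct elimination.
Consider where 1 can go in column 4.
R5C4 is out (row 5 already has a 1).
R6C4 is out (row 6 already has a 1).
R8C4 is out (row 8 already has a 1).
R9C4 is out (row 9 already has a 1).
So the only cell in column 4 that can hold 1 is R4C4.
Therefore R4C4 = 1.

1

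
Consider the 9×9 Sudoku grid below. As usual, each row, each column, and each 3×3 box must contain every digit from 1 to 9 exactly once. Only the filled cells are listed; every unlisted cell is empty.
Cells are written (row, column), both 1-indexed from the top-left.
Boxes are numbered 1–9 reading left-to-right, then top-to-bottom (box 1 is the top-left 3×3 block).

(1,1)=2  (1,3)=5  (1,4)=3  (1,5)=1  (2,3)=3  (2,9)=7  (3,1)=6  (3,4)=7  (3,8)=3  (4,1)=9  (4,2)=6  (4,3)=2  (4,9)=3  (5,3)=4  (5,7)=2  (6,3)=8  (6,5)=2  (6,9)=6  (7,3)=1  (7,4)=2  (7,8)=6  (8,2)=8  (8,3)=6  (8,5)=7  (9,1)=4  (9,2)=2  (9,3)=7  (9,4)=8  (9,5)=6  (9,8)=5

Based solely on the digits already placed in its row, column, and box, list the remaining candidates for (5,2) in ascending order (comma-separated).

Row 5 already contains {2, 4}.
Column 2 already contains {2, 6, 8}.
Its 3×3 block (box 4) already contains {2, 4, 6, 8, 9}.
Removing those from 1–9 leaves {1, 3, 5, 7} as the candidates for (5,2).

1,3,5,7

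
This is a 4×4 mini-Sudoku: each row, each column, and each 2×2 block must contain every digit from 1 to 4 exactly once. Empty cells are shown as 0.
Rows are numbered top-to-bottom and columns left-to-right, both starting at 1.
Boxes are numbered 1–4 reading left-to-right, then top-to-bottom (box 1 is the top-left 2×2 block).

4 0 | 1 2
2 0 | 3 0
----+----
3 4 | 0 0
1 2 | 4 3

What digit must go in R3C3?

Row 3 already contains {3, 4}.
Column 3 already contains {1, 3, 4}.
Its 2×2 block (box 4) already contains {3, 4}.
The only value from 1–4 not eliminated is 2, so R3C3 = 2.

2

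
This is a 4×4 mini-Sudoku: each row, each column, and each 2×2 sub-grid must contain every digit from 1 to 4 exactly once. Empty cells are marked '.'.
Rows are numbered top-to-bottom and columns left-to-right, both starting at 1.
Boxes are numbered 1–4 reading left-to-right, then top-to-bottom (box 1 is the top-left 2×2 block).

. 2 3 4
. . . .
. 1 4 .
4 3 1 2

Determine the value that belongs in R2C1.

3

Cell R2C1 itself could take any of {1, 3} by direct elimination.
Consider where 3 can go in box 1.
R1C1 is out (row 1 already has a 3).
R2C2 is out (column 2 already has a 3).
So the only cell in box 1 that can hold 3 is R2C1.
Therefore R2C1 = 3.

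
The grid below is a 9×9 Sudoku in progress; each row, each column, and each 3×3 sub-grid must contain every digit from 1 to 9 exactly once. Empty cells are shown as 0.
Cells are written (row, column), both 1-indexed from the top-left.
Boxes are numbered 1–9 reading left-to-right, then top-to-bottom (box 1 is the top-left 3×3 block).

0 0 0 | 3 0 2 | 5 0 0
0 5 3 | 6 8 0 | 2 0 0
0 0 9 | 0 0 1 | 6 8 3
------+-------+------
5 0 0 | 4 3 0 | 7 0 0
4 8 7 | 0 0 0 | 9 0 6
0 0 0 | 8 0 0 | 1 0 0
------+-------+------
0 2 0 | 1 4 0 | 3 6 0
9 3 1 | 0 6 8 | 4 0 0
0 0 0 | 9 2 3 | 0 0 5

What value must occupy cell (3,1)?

Cell (3,1) itself could take any of {2, 7} by direct elimination.
Consider where 2 can go in box 1.
(1,1) is out (row 1 already has a 2).
(1,2) is out (row 1 already has a 2).
(1,3) is out (row 1 already has a 2).
(2,1) is out (row 2 already has a 2).
(3,2) is out (column 2 already has a 2).
So the only cell in box 1 that can hold 2 is (3,1).
Therefore (3,1) = 2.

2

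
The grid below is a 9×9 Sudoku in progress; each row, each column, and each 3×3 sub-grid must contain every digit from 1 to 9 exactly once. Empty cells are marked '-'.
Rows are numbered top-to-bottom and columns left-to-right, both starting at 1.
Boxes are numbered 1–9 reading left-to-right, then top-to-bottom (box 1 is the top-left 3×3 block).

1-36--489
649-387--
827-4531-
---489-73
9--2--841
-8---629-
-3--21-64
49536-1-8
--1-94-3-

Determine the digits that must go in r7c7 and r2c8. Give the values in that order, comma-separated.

9,5

For r7c7:
  Consider where 9 can go in box 9.
  r8c8 is out (row 8 already has a 9).
  r9c7 is out (row 9 already has a 9).
  r9c9 is out (row 9 already has a 9).
  So the only cell in box 9 that can hold 9 is r7c7.
  So r7c7 = 9.
For r2c8:
  Consider where 5 can go in column 8.
  r8c8 is out (row 8 already has a 5).
  So the only cell in column 8 that can hold 5 is r2c8.
  So r2c8 = 5.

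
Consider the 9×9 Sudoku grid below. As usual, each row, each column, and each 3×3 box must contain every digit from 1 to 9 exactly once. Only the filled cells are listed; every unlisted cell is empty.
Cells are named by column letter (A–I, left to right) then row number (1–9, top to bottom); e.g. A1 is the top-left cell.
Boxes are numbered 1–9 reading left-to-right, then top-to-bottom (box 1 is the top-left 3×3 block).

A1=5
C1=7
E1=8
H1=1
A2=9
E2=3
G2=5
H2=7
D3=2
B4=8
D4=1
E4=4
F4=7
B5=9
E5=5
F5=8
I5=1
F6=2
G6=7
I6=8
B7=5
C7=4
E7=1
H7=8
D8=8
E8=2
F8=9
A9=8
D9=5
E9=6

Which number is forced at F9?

4

Cell F9 itself could take any of {3, 4} by direct elimination.
Consider where 4 can go in box 8.
D7 is out (row 7 already has a 4).
F7 is out (row 7 already has a 4).
So the only cell in box 8 that can hold 4 is F9.
Therefore F9 = 4.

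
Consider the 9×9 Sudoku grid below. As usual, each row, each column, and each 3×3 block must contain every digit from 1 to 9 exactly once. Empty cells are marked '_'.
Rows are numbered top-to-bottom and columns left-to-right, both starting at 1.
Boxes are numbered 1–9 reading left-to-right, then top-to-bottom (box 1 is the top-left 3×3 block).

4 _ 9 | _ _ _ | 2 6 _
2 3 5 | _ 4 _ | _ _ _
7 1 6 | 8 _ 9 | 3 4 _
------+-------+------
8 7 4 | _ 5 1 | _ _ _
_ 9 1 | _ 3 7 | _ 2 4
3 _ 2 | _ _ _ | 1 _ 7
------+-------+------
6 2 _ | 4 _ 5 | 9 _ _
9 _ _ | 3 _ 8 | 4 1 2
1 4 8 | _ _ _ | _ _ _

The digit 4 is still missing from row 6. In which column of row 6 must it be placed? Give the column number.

Consider where 4 can go in row 6.
r6c2 is out (column 2 already has a 4).
r6c4 is out (column 4 already has a 4).
r6c5 is out (column 5 already has a 4).
r6c8 is out (column 8 already has a 4).
So the only cell in row 6 that can hold 4 is r6c6.
That is column 6.

6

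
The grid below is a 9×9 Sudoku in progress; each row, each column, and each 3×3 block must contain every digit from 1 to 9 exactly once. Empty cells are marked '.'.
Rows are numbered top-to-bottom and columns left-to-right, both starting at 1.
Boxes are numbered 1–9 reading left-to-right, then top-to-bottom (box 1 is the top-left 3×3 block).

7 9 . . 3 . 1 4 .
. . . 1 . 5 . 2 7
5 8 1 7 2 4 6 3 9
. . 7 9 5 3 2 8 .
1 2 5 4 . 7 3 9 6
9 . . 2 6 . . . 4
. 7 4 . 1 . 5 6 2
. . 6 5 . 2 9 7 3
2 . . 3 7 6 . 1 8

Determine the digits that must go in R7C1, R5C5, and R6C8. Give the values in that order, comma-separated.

3,8,5

For R7C1:
  Consider where 3 can go in box 7.
  R8C1 is out (row 8 already has a 3).
  R8C2 is out (row 8 already has a 3).
  R9C2 is out (row 9 already has a 3).
  R9C3 is out (row 9 already has a 3).
  So the only cell in box 7 that can hold 3 is R7C1.
  So R7C1 = 3.
For R5C5:
  Row 5 already contains {1, 2, 3, 4, 5, 6, 7, 9}.
  Column 5 already contains {1, 2, 3, 5, 6, 7}.
  Its 3×3 block (box 5) already contains {2, 3, 4, 5, 6, 7, 9}.
  The only value from 1–9 not eliminated is 8, so R5C5 = 8.
For R6C8:
  Row 6 already contains {2, 4, 6, 9}.
  Column 8 already contains {1, 2, 3, 4, 6, 7, 8, 9}.
  Its 3×3 block (box 6) already contains {2, 3, 4, 6, 8, 9}.
  The only value from 1–9 not eliminated is 5, so R6C8 = 5.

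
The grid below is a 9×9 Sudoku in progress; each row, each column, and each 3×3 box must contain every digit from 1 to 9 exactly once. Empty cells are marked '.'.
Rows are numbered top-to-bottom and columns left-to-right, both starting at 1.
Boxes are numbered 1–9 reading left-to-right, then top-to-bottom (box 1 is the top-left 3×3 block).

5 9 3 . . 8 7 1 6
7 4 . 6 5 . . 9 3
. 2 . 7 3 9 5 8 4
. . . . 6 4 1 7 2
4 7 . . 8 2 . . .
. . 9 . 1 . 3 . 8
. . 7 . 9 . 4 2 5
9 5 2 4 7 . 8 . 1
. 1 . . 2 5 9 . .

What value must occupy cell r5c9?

Row 5 already contains {2, 4, 7, 8}.
Column 9 already contains {1, 2, 3, 4, 5, 6, 8}.
Its 3×3 block (box 6) already contains {1, 2, 3, 7, 8}.
The only value from 1–9 not eliminated is 9, so r5c9 = 9.

9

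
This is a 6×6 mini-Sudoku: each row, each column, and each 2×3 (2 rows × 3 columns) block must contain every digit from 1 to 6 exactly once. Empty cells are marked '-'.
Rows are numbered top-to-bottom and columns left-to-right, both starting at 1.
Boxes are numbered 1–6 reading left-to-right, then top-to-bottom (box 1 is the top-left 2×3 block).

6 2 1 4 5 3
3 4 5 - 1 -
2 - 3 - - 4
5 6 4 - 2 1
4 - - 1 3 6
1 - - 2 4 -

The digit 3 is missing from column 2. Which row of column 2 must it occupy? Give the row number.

Consider where 3 can go in column 2.
R3C2 is out (row 3 already has a 3).
R5C2 is out (row 5 already has a 3).
So the only cell in column 2 that can hold 3 is R6C2.
That is row 6.

6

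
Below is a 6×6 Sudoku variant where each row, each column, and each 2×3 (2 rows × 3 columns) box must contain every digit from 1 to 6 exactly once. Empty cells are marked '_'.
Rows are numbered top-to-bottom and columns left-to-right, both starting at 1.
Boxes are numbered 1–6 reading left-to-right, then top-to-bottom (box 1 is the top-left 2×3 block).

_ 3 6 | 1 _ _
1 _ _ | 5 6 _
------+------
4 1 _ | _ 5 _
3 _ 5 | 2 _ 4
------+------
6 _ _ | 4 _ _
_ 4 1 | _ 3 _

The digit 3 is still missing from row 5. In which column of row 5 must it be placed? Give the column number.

3

Consider where 3 can go in row 5.
r5c2 is out (column 2 already has a 3).
r5c5 is out (column 5 already has a 3).
r5c6 is out (box 6 already has a 3).
So the only cell in row 5 that can hold 3 is r5c3.
That is column 3.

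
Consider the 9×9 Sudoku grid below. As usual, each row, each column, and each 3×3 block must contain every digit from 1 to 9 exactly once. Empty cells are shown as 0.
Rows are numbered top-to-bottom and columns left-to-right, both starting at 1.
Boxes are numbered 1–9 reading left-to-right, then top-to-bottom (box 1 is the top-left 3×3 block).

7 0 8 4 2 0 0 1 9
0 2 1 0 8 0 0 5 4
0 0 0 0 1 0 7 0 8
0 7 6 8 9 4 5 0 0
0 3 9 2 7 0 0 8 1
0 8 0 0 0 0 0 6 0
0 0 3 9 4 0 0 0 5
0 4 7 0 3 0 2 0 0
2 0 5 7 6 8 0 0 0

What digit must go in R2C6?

7

Cell R2C6 itself could take any of {3, 6, 7, 9} by direct elimination.
Consider where 7 can go in box 2.
R1C6 is out (row 1 already has a 7).
R2C4 is out (column 4 already has a 7).
R3C4 is out (row 3 already has a 7).
R3C6 is out (row 3 already has a 7).
So the only cell in box 2 that can hold 7 is R2C6.
Therefore R2C6 = 7.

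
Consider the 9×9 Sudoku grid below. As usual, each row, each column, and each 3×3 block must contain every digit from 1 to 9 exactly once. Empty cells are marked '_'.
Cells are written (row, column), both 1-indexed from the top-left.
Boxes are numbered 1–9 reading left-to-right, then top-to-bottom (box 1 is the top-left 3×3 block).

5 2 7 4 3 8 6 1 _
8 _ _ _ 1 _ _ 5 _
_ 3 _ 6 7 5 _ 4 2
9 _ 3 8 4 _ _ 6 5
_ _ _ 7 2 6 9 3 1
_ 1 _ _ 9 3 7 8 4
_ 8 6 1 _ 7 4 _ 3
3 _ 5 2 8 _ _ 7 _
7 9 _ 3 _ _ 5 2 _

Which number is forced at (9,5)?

6

Row 9 already contains {2, 3, 5, 7, 9}.
Column 5 already contains {1, 2, 3, 4, 7, 8, 9}.
Its 3×3 block (box 8) already contains {1, 2, 3, 7, 8}.
The only value from 1–9 not eliminated is 6, so (9,5) = 6.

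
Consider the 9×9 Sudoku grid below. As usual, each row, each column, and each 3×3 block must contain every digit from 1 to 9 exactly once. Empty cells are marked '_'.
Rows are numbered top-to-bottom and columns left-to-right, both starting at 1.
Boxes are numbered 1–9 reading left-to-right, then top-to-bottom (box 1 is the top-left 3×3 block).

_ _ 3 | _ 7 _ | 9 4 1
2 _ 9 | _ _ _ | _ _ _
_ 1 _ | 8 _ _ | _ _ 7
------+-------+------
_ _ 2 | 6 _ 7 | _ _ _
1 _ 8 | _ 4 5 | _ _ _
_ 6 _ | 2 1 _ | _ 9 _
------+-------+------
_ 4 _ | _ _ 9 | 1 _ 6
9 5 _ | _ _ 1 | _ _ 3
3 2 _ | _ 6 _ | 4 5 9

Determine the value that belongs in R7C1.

8

Cell R7C1 itself could take any of {7, 8} by direct elimination.
Consider where 8 can go in box 7.
R7C3 is out (column 3 already has a 8).
R8C3 is out (column 3 already has a 8).
R9C3 is out (column 3 already has a 8).
So the only cell in box 7 that can hold 8 is R7C1.
Therefore R7C1 = 8.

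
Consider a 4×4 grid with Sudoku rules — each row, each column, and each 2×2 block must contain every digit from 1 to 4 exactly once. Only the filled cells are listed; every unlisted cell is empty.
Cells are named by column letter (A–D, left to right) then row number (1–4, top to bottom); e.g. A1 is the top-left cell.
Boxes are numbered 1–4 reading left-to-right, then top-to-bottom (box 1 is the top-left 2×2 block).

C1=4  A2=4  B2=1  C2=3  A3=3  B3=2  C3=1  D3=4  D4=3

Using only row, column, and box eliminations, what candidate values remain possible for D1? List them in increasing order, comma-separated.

Row 1 already contains {4}.
Column D already contains {3, 4}.
Its 2×2 block (box 2) already contains {3, 4}.
Removing those from 1–4 leaves {1, 2} as the candidates for D1.

1,2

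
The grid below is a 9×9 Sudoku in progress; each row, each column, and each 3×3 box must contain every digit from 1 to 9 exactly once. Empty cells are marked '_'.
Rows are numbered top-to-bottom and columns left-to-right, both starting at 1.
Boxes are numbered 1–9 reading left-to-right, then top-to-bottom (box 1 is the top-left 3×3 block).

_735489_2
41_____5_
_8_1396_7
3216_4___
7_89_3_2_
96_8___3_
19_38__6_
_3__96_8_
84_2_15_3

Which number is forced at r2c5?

6

Cell r2c5 itself could take any of {2, 6, 7} by direct elimination.
Consider where 6 can go in column 5.
r4c5 is out (row 4 already has a 6).
r5c5 is out (box 5 already has a 6).
r6c5 is out (row 6 already has a 6).
r9c5 is out (box 8 already has a 6).
So the only cell in column 5 that can hold 6 is r2c5.
Therefore r2c5 = 6.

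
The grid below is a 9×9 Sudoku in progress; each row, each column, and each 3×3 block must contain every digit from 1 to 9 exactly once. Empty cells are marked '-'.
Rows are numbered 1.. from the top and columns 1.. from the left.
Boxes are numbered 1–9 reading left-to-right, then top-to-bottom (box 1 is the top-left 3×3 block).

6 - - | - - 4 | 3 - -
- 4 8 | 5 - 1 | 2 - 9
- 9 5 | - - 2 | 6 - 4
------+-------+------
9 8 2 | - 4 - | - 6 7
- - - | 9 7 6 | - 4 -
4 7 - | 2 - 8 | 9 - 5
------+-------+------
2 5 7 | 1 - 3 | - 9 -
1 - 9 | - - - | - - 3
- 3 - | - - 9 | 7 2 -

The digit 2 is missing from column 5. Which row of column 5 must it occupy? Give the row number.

8

Consider where 2 can go in column 5.
row 1, column 5 is out (box 2 already has a 2). row 2, column 5 is out (row 2 already has a 2). row 3, column 5 is out (row 3 already has a 2). row 6, column 5 is out (row 6 already has a 2). The remaining empty cells in column 5 are similarly blocked.
So the only cell in column 5 that can hold 2 is row 8, column 5.
That is row 8.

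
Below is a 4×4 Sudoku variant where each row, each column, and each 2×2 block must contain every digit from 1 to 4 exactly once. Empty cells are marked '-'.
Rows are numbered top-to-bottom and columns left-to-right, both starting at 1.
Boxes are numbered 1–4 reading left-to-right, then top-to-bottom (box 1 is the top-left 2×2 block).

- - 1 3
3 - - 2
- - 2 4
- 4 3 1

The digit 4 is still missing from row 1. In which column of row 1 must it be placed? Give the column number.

Consider where 4 can go in row 1.
r1c2 is out (column 2 already has a 4).
So the only cell in row 1 that can hold 4 is r1c1.
That is column 1.

1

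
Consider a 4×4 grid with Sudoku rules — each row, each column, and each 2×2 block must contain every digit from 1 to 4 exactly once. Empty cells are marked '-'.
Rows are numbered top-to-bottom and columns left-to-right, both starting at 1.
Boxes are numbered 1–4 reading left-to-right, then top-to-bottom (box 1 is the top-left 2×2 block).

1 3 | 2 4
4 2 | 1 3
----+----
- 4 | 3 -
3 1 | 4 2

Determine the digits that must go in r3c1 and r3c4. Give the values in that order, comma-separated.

For r3c1:
  Row 3 already contains {3, 4}.
  Column 1 already contains {1, 3, 4}.
  Its 2×2 block (box 3) already contains {1, 3, 4}.
  The only value from 1–4 not eliminated is 2, so r3c1 = 2.
For r3c4:
  Row 3 already contains {3, 4}.
  Column 4 already contains {2, 3, 4}.
  Its 2×2 block (box 4) already contains {2, 3, 4}.
  The only value from 1–4 not eliminated is 1, so r3c4 = 1.

2,1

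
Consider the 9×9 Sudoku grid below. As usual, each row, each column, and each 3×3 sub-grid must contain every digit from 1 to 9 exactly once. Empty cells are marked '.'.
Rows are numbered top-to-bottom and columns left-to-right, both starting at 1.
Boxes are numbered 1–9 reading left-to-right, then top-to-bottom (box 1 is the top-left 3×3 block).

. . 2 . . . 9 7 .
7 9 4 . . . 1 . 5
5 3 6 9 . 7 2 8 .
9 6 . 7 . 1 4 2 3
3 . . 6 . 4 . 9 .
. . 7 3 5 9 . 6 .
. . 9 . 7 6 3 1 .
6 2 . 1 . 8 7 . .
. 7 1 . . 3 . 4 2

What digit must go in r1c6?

Row 1 already contains {2, 7, 9}.
Column 6 already contains {1, 3, 4, 6, 7, 8, 9}.
Its 3×3 block (box 2) already contains {7, 9}.
The only value from 1–9 not eliminated is 5, so r1c6 = 5.

5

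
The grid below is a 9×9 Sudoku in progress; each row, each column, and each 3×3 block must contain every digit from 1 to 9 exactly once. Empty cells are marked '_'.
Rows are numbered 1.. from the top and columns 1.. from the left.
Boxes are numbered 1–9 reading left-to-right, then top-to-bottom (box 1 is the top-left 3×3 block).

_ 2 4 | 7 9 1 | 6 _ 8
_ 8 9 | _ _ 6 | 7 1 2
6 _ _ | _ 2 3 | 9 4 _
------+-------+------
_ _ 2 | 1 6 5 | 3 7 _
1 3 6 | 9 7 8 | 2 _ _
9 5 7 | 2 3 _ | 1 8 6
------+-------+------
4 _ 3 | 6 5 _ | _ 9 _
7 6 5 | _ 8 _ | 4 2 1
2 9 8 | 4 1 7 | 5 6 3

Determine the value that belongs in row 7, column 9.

Row 7 already contains {3, 4, 5, 6, 9}.
Column 9 already contains {1, 2, 3, 6, 8}.
Its 3×3 block (box 9) already contains {1, 2, 3, 4, 5, 6, 9}.
The only value from 1–9 not eliminated is 7, so row 7, column 9 = 7.

7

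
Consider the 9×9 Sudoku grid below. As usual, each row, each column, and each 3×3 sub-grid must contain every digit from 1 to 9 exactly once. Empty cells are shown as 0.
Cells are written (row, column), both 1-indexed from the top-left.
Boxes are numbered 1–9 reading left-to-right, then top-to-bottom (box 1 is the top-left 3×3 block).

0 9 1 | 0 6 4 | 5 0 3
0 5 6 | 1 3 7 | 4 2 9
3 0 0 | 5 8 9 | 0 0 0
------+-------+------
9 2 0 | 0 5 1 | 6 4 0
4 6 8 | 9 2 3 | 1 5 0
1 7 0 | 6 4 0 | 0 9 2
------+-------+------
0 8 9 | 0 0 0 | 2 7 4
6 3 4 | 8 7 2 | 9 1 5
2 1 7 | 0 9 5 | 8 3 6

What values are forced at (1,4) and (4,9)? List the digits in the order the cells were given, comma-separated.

2,8

For (1,4):
  Row 1 already contains {1, 3, 4, 5, 6, 9}.
  Column 4 already contains {1, 5, 6, 8, 9}.
  Its 3×3 block (box 2) already contains {1, 3, 4, 5, 6, 7, 8, 9}.
  The only value from 1–9 not eliminated is 2, so (1,4) = 2.
For (4,9):
  Consider where 8 can go in column 9.
  (3,9) is out (row 3 already has a 8).
  (5,9) is out (row 5 already has a 8).
  So the only cell in column 9 that can hold 8 is (4,9).
  So (4,9) = 8.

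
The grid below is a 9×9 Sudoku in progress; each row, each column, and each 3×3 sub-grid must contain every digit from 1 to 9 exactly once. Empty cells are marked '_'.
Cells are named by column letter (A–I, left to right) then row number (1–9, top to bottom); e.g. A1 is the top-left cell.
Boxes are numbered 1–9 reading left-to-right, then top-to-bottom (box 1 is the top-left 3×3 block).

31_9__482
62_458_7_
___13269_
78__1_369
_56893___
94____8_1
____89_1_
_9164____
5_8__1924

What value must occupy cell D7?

Cell D7 itself could take any of {2, 3, 5, 7} by direct elimination.
Consider where 2 can go in box 8.
F8 is out (column F already has a 2).
D9 is out (row 9 already has a 2).
E9 is out (row 9 already has a 2).
So the only cell in box 8 that can hold 2 is D7.
Therefore D7 = 2.

2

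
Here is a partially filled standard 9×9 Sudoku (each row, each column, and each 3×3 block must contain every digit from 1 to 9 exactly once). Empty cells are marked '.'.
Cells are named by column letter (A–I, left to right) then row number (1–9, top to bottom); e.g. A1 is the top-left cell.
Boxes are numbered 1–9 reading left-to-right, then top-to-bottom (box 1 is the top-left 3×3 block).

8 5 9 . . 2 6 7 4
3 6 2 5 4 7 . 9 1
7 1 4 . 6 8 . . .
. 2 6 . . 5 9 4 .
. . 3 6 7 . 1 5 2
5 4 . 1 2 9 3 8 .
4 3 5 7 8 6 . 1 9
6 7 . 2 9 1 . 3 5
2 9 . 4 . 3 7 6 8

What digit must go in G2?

8

Row 2 already contains {1, 2, 3, 4, 5, 6, 7, 9}.
Column G already contains {1, 3, 6, 7, 9}.
Its 3×3 block (box 3) already contains {1, 4, 6, 7, 9}.
The only value from 1–9 not eliminated is 8, so G2 = 8.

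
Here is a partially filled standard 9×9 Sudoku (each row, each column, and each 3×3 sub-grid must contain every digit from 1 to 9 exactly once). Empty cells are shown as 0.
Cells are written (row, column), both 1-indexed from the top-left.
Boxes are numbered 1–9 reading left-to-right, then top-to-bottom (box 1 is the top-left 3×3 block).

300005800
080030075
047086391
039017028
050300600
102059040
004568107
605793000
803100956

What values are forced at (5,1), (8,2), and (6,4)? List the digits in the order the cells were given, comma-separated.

7,1,8

For (5,1):
  Consider where 7 can go in column 1.
  (2,1) is out (row 2 already has a 7).
  (3,1) is out (row 3 already has a 7).
  (4,1) is out (row 4 already has a 7).
  (7,1) is out (row 7 already has a 7).
  So the only cell in column 1 that can hold 7 is (5,1).
  So (5,1) = 7.
For (8,2):
  Consider where 1 can go in row 8.
  (8,7) is out (column 7 already has a 1).
  (8,8) is out (box 9 already has a 1).
  (8,9) is out (column 9 already has a 1).
  So the only cell in row 8 that can hold 1 is (8,2).
  So (8,2) = 1.
For (6,4):
  Consider where 8 can go in column 4.
  (1,4) is out (row 1 already has a 8).
  (2,4) is out (row 2 already has a 8).
  (3,4) is out (row 3 already has a 8).
  (4,4) is out (row 4 already has a 8).
  So the only cell in column 4 that can hold 8 is (6,4).
  So (6,4) = 8.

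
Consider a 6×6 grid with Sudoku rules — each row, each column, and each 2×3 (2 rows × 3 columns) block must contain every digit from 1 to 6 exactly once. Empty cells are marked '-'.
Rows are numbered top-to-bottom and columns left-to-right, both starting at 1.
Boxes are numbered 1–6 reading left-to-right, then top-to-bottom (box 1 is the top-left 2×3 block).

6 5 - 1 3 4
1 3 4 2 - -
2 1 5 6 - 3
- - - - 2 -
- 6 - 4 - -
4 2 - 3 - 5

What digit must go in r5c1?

Cell r5c1 itself could take any of {3, 5} by direct elimination.
Consider where 5 can go in column 1.
r4c1 is out (box 3 already has a 5).
So the only cell in column 1 that can hold 5 is r5c1.
Therefore r5c1 = 5.

5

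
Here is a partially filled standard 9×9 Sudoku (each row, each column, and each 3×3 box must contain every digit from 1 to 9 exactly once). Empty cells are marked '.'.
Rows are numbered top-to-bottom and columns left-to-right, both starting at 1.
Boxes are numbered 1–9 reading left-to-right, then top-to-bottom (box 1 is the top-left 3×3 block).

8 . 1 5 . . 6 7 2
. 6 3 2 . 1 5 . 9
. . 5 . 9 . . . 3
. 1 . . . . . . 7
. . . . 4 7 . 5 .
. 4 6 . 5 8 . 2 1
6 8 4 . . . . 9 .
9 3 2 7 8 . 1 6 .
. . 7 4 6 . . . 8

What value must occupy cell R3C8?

Cell R3C8 itself could take any of {1, 4, 8} by direct elimination.
Consider where 1 can go in row 3.
R3C1 is out (box 1 already has a 1).
R3C2 is out (column 2 already has a 1).
R3C4 is out (box 2 already has a 1).
R3C6 is out (column 6 already has a 1).
R3C7 is out (column 7 already has a 1).
So the only cell in row 3 that can hold 1 is R3C8.
Therefore R3C8 = 1.

1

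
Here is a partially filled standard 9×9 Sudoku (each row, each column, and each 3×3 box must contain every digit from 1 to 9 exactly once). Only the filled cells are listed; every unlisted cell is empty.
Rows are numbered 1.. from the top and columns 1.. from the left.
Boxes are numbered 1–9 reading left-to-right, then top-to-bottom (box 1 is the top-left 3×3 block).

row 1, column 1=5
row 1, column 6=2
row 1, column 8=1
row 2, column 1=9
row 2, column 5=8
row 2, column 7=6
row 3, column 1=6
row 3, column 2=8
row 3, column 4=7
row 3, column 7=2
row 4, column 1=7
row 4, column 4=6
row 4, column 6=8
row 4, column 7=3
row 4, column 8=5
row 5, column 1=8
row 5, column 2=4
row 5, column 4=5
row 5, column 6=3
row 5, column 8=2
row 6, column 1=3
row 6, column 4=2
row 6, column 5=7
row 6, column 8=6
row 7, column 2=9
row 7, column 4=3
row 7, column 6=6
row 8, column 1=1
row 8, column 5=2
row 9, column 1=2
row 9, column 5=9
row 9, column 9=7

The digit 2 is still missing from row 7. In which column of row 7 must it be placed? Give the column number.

Consider where 2 can go in row 7.
row 7, column 1 is out (column 1 already has a 2).
row 7, column 3 is out (box 7 already has a 2).
row 7, column 5 is out (column 5 already has a 2).
row 7, column 7 is out (column 7 already has a 2).
row 7, column 8 is out (column 8 already has a 2).
So the only cell in row 7 that can hold 2 is row 7, column 9.
That is column 9.

9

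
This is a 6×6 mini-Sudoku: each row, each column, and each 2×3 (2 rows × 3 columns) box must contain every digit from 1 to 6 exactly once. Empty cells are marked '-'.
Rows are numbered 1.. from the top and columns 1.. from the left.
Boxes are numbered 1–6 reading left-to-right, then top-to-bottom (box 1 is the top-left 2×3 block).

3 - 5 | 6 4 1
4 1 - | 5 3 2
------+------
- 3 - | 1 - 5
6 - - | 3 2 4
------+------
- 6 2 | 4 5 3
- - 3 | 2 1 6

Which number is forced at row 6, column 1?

5

Row 6 already contains {1, 2, 3, 6}.
Column 1 already contains {3, 4, 6}.
Its 2×3 block (box 5) already contains {2, 3, 6}.
The only value from 1–6 not eliminated is 5, so row 6, column 1 = 5.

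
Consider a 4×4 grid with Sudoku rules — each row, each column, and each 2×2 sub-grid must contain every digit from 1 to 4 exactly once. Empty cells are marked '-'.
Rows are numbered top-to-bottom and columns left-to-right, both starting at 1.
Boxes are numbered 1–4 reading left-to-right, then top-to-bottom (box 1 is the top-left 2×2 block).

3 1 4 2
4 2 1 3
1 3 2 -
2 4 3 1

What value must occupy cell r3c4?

Row 3 already contains {1, 2, 3}.
Column 4 already contains {1, 2, 3}.
Its 2×2 block (box 4) already contains {1, 2, 3}.
The only value from 1–4 not eliminated is 4, so r3c4 = 4.

4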